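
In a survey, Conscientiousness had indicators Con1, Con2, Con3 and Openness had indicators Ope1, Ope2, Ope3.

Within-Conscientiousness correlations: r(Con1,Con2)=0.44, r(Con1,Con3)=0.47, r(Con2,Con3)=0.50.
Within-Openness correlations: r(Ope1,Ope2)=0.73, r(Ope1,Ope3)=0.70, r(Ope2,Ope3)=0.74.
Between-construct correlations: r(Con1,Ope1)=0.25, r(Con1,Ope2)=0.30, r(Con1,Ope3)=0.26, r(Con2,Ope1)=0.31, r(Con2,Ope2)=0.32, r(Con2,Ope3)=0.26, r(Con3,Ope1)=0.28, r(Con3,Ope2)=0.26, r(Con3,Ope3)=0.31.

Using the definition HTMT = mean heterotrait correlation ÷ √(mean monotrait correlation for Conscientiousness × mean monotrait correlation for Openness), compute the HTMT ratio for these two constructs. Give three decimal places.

0.486

Between-construct mean = 2.55/9 = 0.2833.
Mean within-Con = 1.41/3 = 0.4700; mean within-Ope = 2.17/3 = 0.7233.
Geometric mean = √(0.4700 × 0.7233) = 0.5831.
HTMT = 0.2833 / 0.5831 = 0.486.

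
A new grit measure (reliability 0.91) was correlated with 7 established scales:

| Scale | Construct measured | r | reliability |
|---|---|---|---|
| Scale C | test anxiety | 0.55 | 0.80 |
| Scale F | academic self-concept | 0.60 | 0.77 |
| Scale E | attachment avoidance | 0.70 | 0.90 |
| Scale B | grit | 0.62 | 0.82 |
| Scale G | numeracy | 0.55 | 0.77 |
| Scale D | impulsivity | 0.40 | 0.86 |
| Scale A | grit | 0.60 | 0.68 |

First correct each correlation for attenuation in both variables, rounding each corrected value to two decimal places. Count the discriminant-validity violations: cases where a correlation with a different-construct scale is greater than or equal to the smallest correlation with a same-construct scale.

2

Disattenuated r (r / √(r_scale · r_new)):
  Scale C (disc): 0.55 / √(0.80·0.91) = 0.64
  Scale F (disc): 0.60 / √(0.77·0.91) = 0.72
  Scale E (disc): 0.70 / √(0.90·0.91) = 0.77
  Scale B (conv): 0.62 / √(0.82·0.91) = 0.72
  Scale G (disc): 0.55 / √(0.77·0.91) = 0.66
  Scale D (disc): 0.40 / √(0.86·0.91) = 0.45
  Scale A (conv): 0.60 / √(0.68·0.91) = 0.76
Smallest convergent = 0.72. Discriminant values: 0.64, 0.72, 0.77, 0.66, 0.45; count ≥ 0.72 → 2.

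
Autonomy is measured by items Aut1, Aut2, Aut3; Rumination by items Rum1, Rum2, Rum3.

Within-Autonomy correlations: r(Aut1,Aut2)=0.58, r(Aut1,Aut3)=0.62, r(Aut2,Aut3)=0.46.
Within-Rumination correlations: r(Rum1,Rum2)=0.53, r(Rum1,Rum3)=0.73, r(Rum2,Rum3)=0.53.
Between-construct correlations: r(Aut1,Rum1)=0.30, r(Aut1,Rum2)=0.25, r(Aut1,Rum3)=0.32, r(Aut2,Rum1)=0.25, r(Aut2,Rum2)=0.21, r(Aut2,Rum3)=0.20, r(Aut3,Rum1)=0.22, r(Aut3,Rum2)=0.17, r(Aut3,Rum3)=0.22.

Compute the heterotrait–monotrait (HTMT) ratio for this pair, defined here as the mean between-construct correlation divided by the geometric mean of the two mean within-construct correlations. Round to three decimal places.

Between-construct mean = 2.14/9 = 0.2378.
Mean within-Aut = 1.66/3 = 0.5533; mean within-Rum = 1.79/3 = 0.5967.
Geometric mean = √(0.5533 × 0.5967) = 0.5746.
HTMT = 0.2378 / 0.5746 = 0.414.

0.414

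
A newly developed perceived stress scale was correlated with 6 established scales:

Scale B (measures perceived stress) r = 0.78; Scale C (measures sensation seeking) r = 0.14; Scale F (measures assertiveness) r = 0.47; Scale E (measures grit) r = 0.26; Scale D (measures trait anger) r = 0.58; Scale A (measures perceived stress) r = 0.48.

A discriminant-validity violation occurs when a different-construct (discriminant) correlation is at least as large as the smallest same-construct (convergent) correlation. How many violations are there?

Convergent (same construct = perceived stress): Scale B, Scale A.
Smallest convergent = 0.48. Discriminant values: 0.14, 0.47, 0.26, 0.58; count ≥ 0.48 → 1.

1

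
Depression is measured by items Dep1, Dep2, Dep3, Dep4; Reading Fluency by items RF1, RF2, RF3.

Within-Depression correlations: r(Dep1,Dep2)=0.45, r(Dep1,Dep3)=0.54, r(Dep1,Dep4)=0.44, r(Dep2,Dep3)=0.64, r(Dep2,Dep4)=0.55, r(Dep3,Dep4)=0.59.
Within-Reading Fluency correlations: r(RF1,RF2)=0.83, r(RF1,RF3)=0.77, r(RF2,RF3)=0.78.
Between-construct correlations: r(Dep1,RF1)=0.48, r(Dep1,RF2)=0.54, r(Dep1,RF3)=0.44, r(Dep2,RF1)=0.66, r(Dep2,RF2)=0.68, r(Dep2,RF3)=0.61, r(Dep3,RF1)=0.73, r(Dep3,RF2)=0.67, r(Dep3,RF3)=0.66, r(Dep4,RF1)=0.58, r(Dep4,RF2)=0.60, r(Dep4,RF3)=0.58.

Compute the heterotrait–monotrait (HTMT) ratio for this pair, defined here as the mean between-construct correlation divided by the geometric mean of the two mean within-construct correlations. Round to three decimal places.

0.925

Mean between = 7.23/12 = 0.6025.
Mean within-Dep = 3.21/6 = 0.5350; mean within-RF = 2.38/3 = 0.7933.
Geometric mean = √(0.5350 × 0.7933) = 0.6515.
HTMT = 0.6025 / 0.6515 = 0.925.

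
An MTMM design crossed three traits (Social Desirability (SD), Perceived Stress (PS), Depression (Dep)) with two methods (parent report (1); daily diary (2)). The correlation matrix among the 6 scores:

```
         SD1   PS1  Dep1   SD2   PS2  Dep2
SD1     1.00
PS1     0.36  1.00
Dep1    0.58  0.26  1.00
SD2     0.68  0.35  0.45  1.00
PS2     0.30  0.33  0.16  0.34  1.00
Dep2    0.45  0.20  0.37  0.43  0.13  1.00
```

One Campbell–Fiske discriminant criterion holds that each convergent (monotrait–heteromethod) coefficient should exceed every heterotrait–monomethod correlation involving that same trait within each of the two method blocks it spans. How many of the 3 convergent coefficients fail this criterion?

2

Checking each validity diagonal entry against its comparison values:
SD (methods 1·2): 0.68 vs {0.36, 0.34, 0.58, 0.43} → pass.
PS (methods 1·2): 0.33 vs {0.36, 0.34, 0.26, 0.13} → fail.
Dep (methods 1·2): 0.37 vs {0.58, 0.43, 0.26, 0.13} → fail.
2 of 3 fail.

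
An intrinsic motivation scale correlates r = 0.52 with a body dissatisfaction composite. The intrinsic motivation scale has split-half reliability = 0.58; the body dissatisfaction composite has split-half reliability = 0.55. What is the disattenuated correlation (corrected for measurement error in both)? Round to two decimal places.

r_true = r_obs / √(r_xx · r_yy) = 0.52 / √(0.58 × 0.55) = 0.52 / √0.3190 = 0.52 / 0.5648 ≈ 0.92.

0.92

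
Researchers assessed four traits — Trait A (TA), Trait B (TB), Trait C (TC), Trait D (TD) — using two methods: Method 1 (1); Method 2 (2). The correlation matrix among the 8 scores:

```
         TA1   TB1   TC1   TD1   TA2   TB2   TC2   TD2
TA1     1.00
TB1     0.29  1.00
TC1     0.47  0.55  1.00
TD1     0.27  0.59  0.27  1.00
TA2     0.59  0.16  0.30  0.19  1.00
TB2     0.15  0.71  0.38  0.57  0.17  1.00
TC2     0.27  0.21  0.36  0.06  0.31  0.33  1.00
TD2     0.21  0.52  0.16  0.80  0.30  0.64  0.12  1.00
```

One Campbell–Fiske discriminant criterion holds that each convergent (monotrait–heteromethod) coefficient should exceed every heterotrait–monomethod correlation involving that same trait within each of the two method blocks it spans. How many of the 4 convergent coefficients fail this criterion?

1

Convergent coefficients and their comparison sets:
TA (methods 1·2): 0.59 vs {0.29, 0.17, 0.47, 0.31, 0.27, 0.30} → pass.
TB (methods 1·2): 0.71 vs {0.29, 0.17, 0.55, 0.33, 0.59, 0.64} → pass.
TC (methods 1·2): 0.36 vs {0.47, 0.31, 0.55, 0.33, 0.27, 0.12} → fail.
TD (methods 1·2): 0.80 vs {0.27, 0.30, 0.59, 0.64, 0.27, 0.12} → pass.
1 of 4 fail.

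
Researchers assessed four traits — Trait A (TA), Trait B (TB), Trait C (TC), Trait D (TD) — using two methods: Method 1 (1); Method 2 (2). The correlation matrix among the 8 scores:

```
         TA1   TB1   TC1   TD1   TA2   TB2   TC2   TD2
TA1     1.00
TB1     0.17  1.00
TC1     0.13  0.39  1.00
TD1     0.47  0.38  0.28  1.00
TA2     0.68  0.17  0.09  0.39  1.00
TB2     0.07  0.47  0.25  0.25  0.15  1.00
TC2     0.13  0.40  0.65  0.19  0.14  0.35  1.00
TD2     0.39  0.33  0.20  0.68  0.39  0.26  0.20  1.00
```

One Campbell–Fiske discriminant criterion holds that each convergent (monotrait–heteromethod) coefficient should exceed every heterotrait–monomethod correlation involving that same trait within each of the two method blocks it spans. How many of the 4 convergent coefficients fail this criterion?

0

Each convergent coefficient versus the relevant comparison correlations:
TA (methods 1·2): 0.68 vs {0.17, 0.15, 0.13, 0.14, 0.47, 0.39} → pass.
TB (methods 1·2): 0.47 vs {0.17, 0.15, 0.39, 0.35, 0.38, 0.26} → pass.
TC (methods 1·2): 0.65 vs {0.13, 0.14, 0.39, 0.35, 0.28, 0.20} → pass.
TD (methods 1·2): 0.68 vs {0.47, 0.39, 0.38, 0.26, 0.28, 0.20} → pass.
0 of 4 fail.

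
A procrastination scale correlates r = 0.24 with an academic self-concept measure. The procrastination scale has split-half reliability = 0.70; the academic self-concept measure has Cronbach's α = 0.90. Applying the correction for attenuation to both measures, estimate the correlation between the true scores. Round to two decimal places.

r_true = r_obs / √(r_xx · r_yy) = 0.24 / √(0.70 × 0.90) = 0.24 / √0.6300 = 0.24 / 0.7937 ≈ 0.30.

0.30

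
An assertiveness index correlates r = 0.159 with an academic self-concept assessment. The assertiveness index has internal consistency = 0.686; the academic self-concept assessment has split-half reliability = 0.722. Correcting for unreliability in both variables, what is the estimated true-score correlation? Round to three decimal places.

r_true = r_obs / √(r_xx · r_yy) = 0.159 / √(0.686 × 0.722) = 0.159 / √0.495292 = 0.159 / 0.7038 ≈ 0.226.

0.226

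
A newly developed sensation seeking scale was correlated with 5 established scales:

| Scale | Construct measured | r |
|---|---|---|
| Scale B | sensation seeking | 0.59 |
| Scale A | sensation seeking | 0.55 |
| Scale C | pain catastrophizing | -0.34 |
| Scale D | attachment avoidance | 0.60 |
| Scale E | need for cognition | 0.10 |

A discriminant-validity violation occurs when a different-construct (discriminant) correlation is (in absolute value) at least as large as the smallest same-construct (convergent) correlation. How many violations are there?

Convergent (same construct = sensation seeking): Scale B, Scale A.
Smallest convergent = 0.55. Discriminant |r|: 0.34, 0.60, 0.10; count ≥ 0.55 → 1.

1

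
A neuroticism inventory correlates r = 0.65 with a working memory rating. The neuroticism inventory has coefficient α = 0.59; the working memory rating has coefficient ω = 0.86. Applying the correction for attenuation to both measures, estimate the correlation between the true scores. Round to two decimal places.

0.91

r_true = r_obs / √(r_xx · r_yy) = 0.65 / √(0.59 × 0.86) = 0.65 / √0.5074 = 0.65 / 0.7123 ≈ 0.91.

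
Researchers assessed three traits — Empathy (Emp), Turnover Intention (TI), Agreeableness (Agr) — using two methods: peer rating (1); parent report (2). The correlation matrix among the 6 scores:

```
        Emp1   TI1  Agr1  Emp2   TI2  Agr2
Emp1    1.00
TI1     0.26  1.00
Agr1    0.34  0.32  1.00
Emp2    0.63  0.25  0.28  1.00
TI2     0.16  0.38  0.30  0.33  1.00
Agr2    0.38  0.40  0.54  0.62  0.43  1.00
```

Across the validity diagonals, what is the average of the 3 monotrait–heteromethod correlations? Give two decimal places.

Convergent values: 0.63, 0.38, 0.54; mean = 1.55/3 = 0.52.

0.52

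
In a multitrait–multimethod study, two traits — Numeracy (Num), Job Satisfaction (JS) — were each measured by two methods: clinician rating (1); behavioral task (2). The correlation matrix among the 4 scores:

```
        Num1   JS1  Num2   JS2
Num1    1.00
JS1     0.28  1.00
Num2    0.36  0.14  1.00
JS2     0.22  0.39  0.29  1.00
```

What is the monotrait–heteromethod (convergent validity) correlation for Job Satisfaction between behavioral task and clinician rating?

0.39

Same trait (JS), different methods: r(JS2, JS1) = 0.39.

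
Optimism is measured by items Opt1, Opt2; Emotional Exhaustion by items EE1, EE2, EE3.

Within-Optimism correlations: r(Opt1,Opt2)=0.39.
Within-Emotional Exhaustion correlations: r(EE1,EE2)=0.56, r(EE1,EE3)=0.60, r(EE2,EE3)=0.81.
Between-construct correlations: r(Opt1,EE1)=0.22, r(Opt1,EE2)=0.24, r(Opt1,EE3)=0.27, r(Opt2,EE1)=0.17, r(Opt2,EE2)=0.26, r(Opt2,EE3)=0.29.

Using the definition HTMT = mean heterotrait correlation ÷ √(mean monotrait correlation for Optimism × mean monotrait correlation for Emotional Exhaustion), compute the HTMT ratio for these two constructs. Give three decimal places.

0.478

Mean heterotrait r = 1.45/6 = 0.2417.
Mean within-Opt = 0.39/1 = 0.3900; mean within-EE = 1.97/3 = 0.6567.
Geometric mean = √(0.3900 × 0.6567) = 0.5061.
HTMT = 0.2417 / 0.5061 = 0.478.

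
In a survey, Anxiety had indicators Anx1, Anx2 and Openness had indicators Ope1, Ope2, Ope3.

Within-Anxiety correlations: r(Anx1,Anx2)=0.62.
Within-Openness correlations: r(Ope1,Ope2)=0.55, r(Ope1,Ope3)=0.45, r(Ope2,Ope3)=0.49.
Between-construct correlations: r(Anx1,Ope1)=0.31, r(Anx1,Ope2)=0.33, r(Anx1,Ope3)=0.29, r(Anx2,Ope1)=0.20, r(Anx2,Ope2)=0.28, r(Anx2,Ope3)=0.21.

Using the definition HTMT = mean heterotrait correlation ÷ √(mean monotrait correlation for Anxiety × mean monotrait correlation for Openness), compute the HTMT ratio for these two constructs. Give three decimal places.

Between-construct mean = 1.62/6 = 0.2700.
Mean within-Anx = 0.62/1 = 0.6200; mean within-Ope = 1.49/3 = 0.4967.
Geometric mean = √(0.6200 × 0.4967) = 0.5549.
HTMT = 0.2700 / 0.5549 = 0.487.

0.487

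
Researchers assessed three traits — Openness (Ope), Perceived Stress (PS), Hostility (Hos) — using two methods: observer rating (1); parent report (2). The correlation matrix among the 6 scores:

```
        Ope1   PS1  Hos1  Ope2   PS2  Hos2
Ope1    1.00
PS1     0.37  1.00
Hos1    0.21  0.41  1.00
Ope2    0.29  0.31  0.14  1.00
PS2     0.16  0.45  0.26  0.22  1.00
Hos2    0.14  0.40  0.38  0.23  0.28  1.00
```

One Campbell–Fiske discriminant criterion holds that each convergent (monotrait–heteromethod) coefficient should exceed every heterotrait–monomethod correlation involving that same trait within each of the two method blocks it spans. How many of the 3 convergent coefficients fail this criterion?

Convergent coefficients and their comparison sets:
Ope (methods 1·2): 0.29 vs {0.37, 0.22, 0.21, 0.23} → fail.
PS (methods 1·2): 0.45 vs {0.37, 0.22, 0.41, 0.28} → pass.
Hos (methods 1·2): 0.38 vs {0.21, 0.23, 0.41, 0.28} → fail.
2 of 3 fail.

2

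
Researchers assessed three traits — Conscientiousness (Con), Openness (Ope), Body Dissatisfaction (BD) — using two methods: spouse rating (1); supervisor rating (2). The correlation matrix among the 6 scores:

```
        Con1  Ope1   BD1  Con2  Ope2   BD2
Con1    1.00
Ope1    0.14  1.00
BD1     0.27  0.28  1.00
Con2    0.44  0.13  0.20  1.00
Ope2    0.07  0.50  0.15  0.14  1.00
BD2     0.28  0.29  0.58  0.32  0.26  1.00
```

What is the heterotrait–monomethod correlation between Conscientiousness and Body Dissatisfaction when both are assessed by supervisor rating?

0.32

Different traits, same method: r(Con2, BD2) = 0.32.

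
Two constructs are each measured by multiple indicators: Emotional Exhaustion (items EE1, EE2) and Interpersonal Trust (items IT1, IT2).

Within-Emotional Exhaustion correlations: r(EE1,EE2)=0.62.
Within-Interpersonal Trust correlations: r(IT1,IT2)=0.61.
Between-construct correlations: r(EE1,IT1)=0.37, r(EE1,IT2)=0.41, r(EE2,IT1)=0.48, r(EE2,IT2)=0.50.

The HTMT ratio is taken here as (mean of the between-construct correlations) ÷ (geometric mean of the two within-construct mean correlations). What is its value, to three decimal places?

Mean between = 1.76/4 = 0.4400.
Mean within-EE = 0.62/1 = 0.6200; mean within-IT = 0.61/1 = 0.6100.
Geometric mean = √(0.6200 × 0.6100) = 0.6150.
HTMT = 0.4400 / 0.6150 = 0.715.

0.715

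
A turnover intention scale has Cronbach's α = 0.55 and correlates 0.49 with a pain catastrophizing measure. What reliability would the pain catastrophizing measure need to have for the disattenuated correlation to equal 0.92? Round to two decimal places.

r_true = r_obs / √(r_xx · r_yy) ⇒ 0.92 = 0.49 / √(0.55 · r_yy).
√(0.55 · r_yy) = 0.49 / 0.92 = 0.5326; 0.55 · r_yy = 0.2837; r_yy = 0.2837 / 0.55 ≈ 0.52.

0.52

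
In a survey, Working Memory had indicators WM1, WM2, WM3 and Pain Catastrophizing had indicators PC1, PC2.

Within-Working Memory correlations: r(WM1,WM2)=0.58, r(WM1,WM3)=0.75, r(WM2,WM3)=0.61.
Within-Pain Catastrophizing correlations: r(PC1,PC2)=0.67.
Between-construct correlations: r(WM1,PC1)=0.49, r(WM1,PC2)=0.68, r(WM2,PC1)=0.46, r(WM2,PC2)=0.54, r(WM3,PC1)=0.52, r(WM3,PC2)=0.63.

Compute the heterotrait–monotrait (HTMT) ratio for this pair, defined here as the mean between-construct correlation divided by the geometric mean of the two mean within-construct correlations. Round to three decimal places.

0.841

Mean heterotrait r = 3.32/6 = 0.5533.
Mean within-WM = 1.94/3 = 0.6467; mean within-PC = 0.67/1 = 0.6700.
Geometric mean = √(0.6467 × 0.6700) = 0.6582.
HTMT = 0.5533 / 0.6582 = 0.841.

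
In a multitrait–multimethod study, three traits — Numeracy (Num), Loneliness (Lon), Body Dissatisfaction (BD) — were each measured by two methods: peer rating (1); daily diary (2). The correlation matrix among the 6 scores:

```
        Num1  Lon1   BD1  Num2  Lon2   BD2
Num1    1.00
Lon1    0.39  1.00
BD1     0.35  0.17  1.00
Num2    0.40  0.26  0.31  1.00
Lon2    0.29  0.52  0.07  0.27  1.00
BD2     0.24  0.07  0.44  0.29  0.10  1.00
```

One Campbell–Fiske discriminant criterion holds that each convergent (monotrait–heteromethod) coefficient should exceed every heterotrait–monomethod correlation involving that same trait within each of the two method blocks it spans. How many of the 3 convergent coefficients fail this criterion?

0

Each convergent coefficient versus the relevant comparison correlations:
Num (methods 1·2): 0.40 vs {0.39, 0.27, 0.35, 0.29} → pass.
Lon (methods 1·2): 0.52 vs {0.39, 0.27, 0.17, 0.10} → pass.
BD (methods 1·2): 0.44 vs {0.35, 0.29, 0.17, 0.10} → pass.
0 of 3 fail.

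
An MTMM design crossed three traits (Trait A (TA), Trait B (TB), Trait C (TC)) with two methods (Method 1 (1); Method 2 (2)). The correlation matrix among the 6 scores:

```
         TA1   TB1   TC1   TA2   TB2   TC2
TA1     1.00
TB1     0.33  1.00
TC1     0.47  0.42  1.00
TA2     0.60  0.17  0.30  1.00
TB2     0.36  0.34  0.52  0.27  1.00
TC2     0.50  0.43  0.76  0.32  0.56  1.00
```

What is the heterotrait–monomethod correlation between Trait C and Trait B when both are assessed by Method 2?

Different traits, same method: r(TC2, TB2) = 0.56.

0.56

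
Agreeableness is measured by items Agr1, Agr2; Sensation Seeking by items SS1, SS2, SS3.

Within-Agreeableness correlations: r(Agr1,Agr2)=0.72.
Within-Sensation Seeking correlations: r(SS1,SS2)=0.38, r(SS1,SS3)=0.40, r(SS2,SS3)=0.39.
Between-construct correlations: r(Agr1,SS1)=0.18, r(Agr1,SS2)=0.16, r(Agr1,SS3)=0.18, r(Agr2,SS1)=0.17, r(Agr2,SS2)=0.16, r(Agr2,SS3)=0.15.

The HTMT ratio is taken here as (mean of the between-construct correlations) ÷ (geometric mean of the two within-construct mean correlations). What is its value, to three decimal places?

0.315

Mean between = 1.00/6 = 0.1667.
Mean within-Agr = 0.72/1 = 0.7200; mean within-SS = 1.17/3 = 0.3900.
Geometric mean = √(0.7200 × 0.3900) = 0.5299.
HTMT = 0.1667 / 0.5299 = 0.315.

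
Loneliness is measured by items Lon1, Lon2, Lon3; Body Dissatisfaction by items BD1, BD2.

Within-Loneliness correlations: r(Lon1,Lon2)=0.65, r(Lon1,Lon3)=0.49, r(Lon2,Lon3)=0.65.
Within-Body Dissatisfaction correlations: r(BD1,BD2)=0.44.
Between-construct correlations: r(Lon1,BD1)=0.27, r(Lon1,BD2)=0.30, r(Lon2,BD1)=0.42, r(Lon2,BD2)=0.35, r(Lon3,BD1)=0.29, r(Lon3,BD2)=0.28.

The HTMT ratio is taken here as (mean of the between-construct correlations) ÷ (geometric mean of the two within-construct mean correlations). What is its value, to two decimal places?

0.62

Mean between = 1.91/6 = 0.3183.
Mean within-Lon = 1.79/3 = 0.5967; mean within-BD = 0.44/1 = 0.4400.
Geometric mean = √(0.5967 × 0.4400) = 0.5124.
HTMT = 0.3183 / 0.5124 = 0.62.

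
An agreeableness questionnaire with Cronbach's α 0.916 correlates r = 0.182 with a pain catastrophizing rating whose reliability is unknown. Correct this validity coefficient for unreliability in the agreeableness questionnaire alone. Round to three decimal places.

0.190

Single correction: r_c = r_obs / √r_xx = 0.182 / √0.916 = 0.182 / 0.9571 ≈ 0.190.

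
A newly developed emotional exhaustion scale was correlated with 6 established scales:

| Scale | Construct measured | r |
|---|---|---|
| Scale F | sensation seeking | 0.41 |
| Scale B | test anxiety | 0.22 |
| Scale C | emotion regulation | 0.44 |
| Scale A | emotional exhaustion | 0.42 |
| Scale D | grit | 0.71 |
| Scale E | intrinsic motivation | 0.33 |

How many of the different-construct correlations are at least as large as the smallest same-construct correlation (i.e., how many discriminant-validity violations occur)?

Convergent (same construct = emotional exhaustion): Scale A.
Smallest convergent = 0.42. Discriminant values: 0.41, 0.22, 0.44, 0.71, 0.33; count ≥ 0.42 → 2.

2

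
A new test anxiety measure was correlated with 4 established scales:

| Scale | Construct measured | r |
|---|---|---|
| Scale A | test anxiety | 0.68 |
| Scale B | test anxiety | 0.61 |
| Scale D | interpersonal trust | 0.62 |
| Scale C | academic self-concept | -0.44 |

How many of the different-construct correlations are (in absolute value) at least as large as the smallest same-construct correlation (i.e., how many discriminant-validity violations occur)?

1

Convergent (same construct = test anxiety): Scale A, Scale B.
Smallest convergent = 0.61. Discriminant |r|: 0.62, 0.44; count ≥ 0.61 → 1.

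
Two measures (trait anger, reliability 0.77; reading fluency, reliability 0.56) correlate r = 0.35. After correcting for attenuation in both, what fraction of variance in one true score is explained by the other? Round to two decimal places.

Disattenuated r = 0.35 / √(0.77 × 0.56) = 0.35 / 0.6567 = 0.5330.
Shared true-score variance = 0.5330² = 0.2841 ≈ 0.28.

0.28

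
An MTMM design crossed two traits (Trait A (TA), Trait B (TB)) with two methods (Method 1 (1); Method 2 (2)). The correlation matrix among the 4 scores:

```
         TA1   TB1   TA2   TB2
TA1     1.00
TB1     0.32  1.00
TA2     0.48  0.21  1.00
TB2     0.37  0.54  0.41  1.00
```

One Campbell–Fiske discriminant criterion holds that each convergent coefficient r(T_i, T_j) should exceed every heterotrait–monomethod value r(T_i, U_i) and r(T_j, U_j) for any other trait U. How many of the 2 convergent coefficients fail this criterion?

Each convergent coefficient versus the relevant comparison correlations:
TA (methods 1·2): 0.48 vs {0.32, 0.41} → pass.
TB (methods 1·2): 0.54 vs {0.32, 0.41} → pass.
0 of 2 fail.

0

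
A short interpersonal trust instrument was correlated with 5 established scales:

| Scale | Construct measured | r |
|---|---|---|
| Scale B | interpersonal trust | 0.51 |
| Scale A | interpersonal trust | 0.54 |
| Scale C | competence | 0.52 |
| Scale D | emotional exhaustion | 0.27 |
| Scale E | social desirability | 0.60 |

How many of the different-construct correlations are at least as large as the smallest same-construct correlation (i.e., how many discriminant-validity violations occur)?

2

Convergent (same construct = interpersonal trust): Scale B, Scale A.
Smallest convergent = 0.51. Discriminant values: 0.52, 0.27, 0.60; count ≥ 0.51 → 2.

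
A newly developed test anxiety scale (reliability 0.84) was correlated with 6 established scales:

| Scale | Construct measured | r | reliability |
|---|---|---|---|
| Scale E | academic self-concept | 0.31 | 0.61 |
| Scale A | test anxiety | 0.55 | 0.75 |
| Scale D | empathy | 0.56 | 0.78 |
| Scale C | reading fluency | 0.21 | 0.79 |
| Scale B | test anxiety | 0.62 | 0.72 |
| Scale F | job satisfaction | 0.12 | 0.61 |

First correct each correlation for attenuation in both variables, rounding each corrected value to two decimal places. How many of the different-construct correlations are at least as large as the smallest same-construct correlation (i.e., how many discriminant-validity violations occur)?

1

Disattenuated r (r / √(r_scale · r_new)):
  Scale E (disc): 0.31 / √(0.61·0.84) = 0.43
  Scale A (conv): 0.55 / √(0.75·0.84) = 0.69
  Scale D (disc): 0.56 / √(0.78·0.84) = 0.69
  Scale C (disc): 0.21 / √(0.79·0.84) = 0.26
  Scale B (conv): 0.62 / √(0.72·0.84) = 0.80
  Scale F (disc): 0.12 / √(0.61·0.84) = 0.17
Smallest convergent = 0.69. Discriminant values: 0.43, 0.69, 0.26, 0.17; count ≥ 0.69 → 1.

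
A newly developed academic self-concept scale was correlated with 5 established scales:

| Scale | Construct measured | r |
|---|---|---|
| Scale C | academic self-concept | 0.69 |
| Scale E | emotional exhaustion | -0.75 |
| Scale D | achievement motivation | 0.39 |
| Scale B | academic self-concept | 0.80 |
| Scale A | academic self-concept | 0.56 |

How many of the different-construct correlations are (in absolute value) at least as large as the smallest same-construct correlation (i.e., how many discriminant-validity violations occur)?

Convergent (same construct = academic self-concept): Scale C, Scale B, Scale A.
Smallest convergent = 0.56. Discriminant |r|: 0.75, 0.39; count ≥ 0.56 → 1.

1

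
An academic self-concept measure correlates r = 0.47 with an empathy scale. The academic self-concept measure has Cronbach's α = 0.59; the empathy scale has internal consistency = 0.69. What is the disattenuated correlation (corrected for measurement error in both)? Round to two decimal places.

0.74

r_true = r_obs / √(r_xx · r_yy) = 0.47 / √(0.59 × 0.69) = 0.47 / √0.4071 = 0.47 / 0.6380 ≈ 0.74.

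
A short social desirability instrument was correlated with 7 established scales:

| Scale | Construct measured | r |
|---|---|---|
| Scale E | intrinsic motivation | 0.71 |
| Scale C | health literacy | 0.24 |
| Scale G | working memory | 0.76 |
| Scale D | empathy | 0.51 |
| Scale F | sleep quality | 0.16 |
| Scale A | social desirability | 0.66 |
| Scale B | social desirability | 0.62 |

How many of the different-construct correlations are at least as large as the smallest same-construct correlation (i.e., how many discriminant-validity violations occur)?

Convergent (same construct = social desirability): Scale A, Scale B.
Smallest convergent = 0.62. Discriminant values: 0.71, 0.24, 0.76, 0.51, 0.16; count ≥ 0.62 → 2.

2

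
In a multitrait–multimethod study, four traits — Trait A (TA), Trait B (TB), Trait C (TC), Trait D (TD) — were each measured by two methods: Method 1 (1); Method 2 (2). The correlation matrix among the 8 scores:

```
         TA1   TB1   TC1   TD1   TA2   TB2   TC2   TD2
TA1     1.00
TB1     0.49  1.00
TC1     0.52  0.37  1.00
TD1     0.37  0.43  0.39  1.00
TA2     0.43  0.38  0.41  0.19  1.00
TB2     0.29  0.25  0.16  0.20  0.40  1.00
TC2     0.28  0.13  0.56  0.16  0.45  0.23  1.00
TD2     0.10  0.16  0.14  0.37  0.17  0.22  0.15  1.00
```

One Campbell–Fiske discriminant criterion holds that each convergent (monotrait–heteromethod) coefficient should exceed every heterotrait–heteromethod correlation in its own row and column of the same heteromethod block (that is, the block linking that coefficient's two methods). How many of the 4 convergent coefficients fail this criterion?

1

Convergent coefficients and their comparison sets:
TA (methods 1·2): 0.43 vs {0.29, 0.38, 0.28, 0.41, 0.10, 0.19} → pass.
TB (methods 1·2): 0.25 vs {0.38, 0.29, 0.13, 0.16, 0.16, 0.20} → fail.
TC (methods 1·2): 0.56 vs {0.41, 0.28, 0.16, 0.13, 0.14, 0.16} → pass.
TD (methods 1·2): 0.37 vs {0.19, 0.10, 0.20, 0.16, 0.16, 0.14} → pass.
1 of 4 fail.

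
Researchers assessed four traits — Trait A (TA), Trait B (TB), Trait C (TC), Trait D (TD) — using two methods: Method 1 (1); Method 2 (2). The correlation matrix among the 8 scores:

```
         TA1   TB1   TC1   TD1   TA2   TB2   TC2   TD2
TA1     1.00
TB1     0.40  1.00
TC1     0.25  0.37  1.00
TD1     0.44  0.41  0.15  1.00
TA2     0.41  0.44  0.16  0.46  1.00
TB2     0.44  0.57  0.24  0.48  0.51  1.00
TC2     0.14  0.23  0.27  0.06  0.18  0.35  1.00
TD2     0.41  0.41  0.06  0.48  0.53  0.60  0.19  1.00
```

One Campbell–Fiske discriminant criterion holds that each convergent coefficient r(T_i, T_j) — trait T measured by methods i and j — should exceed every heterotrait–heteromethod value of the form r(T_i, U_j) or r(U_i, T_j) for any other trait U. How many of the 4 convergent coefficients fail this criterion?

2

Convergent coefficients and their comparison sets:
TA (methods 1·2): 0.41 vs {0.44, 0.44, 0.14, 0.16, 0.41, 0.46} → fail.
TB (methods 1·2): 0.57 vs {0.44, 0.44, 0.23, 0.24, 0.41, 0.48} → pass.
TC (methods 1·2): 0.27 vs {0.16, 0.14, 0.24, 0.23, 0.06, 0.06} → pass.
TD (methods 1·2): 0.48 vs {0.46, 0.41, 0.48, 0.41, 0.06, 0.06} → fail.
2 of 4 fail.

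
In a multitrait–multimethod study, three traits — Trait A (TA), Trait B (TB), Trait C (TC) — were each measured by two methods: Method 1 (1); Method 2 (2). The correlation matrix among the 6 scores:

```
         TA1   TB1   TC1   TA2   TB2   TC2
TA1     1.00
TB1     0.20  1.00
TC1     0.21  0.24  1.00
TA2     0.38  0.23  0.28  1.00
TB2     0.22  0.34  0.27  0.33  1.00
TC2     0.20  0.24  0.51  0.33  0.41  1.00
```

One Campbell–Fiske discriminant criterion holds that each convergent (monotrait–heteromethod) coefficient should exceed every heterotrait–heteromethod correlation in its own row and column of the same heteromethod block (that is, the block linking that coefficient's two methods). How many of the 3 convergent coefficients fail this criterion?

Convergent coefficients and their comparison sets:
TA (methods 1·2): 0.38 vs {0.22, 0.23, 0.20, 0.28} → pass.
TB (methods 1·2): 0.34 vs {0.23, 0.22, 0.24, 0.27} → pass.
TC (methods 1·2): 0.51 vs {0.28, 0.20, 0.27, 0.24} → pass.
0 of 3 fail.

0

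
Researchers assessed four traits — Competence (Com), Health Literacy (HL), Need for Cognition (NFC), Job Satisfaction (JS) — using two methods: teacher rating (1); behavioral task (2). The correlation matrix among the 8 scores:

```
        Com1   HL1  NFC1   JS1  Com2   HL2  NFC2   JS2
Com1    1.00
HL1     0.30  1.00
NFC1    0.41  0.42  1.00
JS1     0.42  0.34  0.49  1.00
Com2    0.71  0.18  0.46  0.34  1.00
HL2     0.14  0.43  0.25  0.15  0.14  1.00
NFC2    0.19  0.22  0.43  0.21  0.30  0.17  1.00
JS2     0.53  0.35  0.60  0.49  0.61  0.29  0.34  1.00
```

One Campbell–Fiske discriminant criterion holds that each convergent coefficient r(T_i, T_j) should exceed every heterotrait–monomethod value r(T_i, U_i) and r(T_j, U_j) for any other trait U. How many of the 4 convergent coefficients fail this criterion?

Convergent coefficients and their comparison sets:
Com (methods 1·2): 0.71 vs {0.30, 0.14, 0.41, 0.30, 0.42, 0.61} → pass.
HL (methods 1·2): 0.43 vs {0.30, 0.14, 0.42, 0.17, 0.34, 0.29} → pass.
NFC (methods 1·2): 0.43 vs {0.41, 0.30, 0.42, 0.17, 0.49, 0.34} → fail.
JS (methods 1·2): 0.49 vs {0.42, 0.61, 0.34, 0.29, 0.49, 0.34} → fail.
2 of 4 fail.

2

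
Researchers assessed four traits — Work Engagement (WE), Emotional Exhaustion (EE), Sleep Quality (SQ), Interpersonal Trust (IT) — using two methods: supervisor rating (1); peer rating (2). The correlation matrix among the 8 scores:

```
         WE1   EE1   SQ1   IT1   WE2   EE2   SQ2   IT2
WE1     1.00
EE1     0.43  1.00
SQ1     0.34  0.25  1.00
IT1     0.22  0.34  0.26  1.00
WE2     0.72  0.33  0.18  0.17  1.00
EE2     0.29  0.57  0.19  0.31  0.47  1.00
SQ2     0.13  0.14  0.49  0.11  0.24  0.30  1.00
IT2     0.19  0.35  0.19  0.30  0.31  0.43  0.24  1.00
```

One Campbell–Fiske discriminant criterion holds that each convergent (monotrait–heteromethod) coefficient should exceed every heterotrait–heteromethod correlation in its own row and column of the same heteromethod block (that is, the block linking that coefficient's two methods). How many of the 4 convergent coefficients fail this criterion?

1

Each convergent coefficient versus the relevant comparison correlations:
WE (methods 1·2): 0.72 vs {0.29, 0.33, 0.13, 0.18, 0.19, 0.17} → pass.
EE (methods 1·2): 0.57 vs {0.33, 0.29, 0.14, 0.19, 0.35, 0.31} → pass.
SQ (methods 1·2): 0.49 vs {0.18, 0.13, 0.19, 0.14, 0.19, 0.11} → pass.
IT (methods 1·2): 0.30 vs {0.17, 0.19, 0.31, 0.35, 0.11, 0.19} → fail.
1 of 4 fail.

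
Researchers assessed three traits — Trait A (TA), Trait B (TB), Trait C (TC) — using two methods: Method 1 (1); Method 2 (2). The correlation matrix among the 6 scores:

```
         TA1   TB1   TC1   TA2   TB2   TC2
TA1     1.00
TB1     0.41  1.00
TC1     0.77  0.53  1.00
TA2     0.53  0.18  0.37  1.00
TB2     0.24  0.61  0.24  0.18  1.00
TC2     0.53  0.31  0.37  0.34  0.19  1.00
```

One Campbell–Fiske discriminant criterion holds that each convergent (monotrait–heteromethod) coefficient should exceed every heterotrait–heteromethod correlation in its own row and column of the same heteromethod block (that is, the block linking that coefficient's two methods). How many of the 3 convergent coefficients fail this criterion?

2

Each convergent coefficient versus the relevant comparison correlations:
TA (methods 1·2): 0.53 vs {0.24, 0.18, 0.53, 0.37} → fail.
TB (methods 1·2): 0.61 vs {0.18, 0.24, 0.31, 0.24} → pass.
TC (methods 1·2): 0.37 vs {0.37, 0.53, 0.24, 0.31} → fail.
2 of 3 fail.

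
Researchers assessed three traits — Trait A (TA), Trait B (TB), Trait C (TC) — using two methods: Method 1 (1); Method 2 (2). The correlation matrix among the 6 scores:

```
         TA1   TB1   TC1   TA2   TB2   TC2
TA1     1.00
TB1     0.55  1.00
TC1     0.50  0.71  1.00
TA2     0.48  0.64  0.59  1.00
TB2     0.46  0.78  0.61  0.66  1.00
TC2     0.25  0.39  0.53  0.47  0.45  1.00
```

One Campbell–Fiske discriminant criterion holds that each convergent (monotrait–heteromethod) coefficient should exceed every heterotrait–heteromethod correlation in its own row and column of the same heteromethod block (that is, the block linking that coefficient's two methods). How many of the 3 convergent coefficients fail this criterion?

2

Convergent coefficients and their comparison sets:
TA (methods 1·2): 0.48 vs {0.46, 0.64, 0.25, 0.59} → fail.
TB (methods 1·2): 0.78 vs {0.64, 0.46, 0.39, 0.61} → pass.
TC (methods 1·2): 0.53 vs {0.59, 0.25, 0.61, 0.39} → fail.
2 of 3 fail.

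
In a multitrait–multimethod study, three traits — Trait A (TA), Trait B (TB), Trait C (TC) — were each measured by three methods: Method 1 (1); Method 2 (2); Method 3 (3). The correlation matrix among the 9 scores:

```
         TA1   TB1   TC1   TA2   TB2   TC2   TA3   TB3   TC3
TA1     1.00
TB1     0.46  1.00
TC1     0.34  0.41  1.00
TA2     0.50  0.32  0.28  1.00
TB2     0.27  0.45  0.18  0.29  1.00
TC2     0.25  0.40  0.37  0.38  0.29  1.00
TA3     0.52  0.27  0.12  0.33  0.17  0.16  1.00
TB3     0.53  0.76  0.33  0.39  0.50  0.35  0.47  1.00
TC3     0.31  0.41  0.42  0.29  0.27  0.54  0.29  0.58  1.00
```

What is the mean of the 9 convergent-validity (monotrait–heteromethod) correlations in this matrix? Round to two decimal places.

0.49

Convergent values: 0.50, 0.52, 0.33, 0.45, 0.76, 0.50, 0.37, 0.42, 0.54; mean = 4.39/9 = 0.49.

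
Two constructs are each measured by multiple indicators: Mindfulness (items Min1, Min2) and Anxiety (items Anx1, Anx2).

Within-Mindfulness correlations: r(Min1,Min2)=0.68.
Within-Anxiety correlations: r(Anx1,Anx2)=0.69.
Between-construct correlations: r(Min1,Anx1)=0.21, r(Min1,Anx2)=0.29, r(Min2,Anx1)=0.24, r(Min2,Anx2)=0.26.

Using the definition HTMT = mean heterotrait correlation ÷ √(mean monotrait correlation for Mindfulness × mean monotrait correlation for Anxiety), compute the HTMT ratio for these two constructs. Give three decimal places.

0.365

Mean heterotrait r = 1.00/4 = 0.2500.
Mean within-Min = 0.68/1 = 0.6800; mean within-Anx = 0.69/1 = 0.6900.
Geometric mean = √(0.6800 × 0.6900) = 0.6850.
HTMT = 0.2500 / 0.6850 = 0.365.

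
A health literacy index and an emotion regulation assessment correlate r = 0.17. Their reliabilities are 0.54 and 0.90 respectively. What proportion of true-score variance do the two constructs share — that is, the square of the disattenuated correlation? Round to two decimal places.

0.06

Disattenuated r = 0.17 / √(0.54 × 0.90) = 0.17 / 0.6971 = 0.2439.
Shared true-score variance = 0.2439² = 0.0595 ≈ 0.06.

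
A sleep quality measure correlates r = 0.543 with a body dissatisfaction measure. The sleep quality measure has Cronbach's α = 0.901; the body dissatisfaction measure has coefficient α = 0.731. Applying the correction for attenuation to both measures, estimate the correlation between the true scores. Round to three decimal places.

r_true = r_obs / √(r_xx · r_yy) = 0.543 / √(0.901 × 0.731) = 0.543 / √0.658631 = 0.543 / 0.8116 ≈ 0.669.

0.669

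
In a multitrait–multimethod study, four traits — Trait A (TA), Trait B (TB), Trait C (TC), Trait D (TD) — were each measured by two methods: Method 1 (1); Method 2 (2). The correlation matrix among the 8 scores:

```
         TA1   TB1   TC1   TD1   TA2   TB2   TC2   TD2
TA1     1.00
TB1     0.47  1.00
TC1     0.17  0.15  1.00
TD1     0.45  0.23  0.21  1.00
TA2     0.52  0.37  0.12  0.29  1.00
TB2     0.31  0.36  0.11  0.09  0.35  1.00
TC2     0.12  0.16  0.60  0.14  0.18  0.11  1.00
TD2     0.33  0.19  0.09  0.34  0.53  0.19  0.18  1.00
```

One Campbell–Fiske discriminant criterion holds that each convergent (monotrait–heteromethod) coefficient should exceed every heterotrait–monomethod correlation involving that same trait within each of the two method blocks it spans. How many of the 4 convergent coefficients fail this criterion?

3

Checking each validity diagonal entry against its comparison values:
TA (methods 1·2): 0.52 vs {0.47, 0.35, 0.17, 0.18, 0.45, 0.53} → fail.
TB (methods 1·2): 0.36 vs {0.47, 0.35, 0.15, 0.11, 0.23, 0.19} → fail.
TC (methods 1·2): 0.60 vs {0.17, 0.18, 0.15, 0.11, 0.21, 0.18} → pass.
TD (methods 1·2): 0.34 vs {0.45, 0.53, 0.23, 0.19, 0.21, 0.18} → fail.
3 of 4 fail.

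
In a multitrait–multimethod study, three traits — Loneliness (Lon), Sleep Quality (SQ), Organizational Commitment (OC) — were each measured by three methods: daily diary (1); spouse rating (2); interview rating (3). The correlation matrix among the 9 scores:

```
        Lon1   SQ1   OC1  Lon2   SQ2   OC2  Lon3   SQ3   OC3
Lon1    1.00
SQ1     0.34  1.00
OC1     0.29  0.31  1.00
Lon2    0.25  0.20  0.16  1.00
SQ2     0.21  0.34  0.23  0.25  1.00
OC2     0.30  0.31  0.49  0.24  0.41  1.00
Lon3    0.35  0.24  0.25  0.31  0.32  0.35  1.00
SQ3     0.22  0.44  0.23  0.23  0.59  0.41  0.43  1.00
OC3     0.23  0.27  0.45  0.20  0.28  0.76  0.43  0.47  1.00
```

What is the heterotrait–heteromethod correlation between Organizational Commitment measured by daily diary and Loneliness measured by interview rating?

0.25

Different traits and methods: r(OC1, Lon3) = 0.25.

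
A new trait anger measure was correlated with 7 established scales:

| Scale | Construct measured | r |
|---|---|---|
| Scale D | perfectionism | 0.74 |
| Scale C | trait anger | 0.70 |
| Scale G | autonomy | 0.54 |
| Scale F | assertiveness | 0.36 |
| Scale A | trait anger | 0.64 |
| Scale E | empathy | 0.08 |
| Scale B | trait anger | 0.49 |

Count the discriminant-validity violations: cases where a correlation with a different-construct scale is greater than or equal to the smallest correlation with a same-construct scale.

2

Convergent (same construct = trait anger): Scale C, Scale A, Scale B.
Smallest convergent = 0.49. Discriminant values: 0.74, 0.54, 0.36, 0.08; count ≥ 0.49 → 2.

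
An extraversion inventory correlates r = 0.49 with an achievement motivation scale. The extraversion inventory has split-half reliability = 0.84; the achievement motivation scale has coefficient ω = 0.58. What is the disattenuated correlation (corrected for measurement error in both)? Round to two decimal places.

0.70

r_true = r_obs / √(r_xx · r_yy) = 0.49 / √(0.84 × 0.58) = 0.49 / √0.4872 = 0.49 / 0.6980 ≈ 0.70.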